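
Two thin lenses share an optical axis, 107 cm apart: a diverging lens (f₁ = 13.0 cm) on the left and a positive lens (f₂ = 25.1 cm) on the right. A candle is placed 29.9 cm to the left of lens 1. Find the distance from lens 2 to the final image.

Lens 1 is diverging, so f₁ = −13.0 cm.
Lens 1: 1/d_i1 = 1/f₁ − 1/d_o1 = 1/(-13.0) − 1/(29.9) = -0.1104, so d_i1 = -9.061 cm.
The intermediate image is 9.061 cm to the left of lens 1 (virtual), which is 107 − (-9.061) = 116.1 cm to the left of lens 2, so d_o2 = +116.1 cm.
Lens 2: 1/d_i2 = 1/f₂ − 1/d_o2 = 1/(25.1) − 1/(116.1) = 0.03123, so d_i2 = 32.0 cm.
The final image is real, 32.0 cm to the right of lens 2 (overall magnification ≈ -0.084).

32.0 cm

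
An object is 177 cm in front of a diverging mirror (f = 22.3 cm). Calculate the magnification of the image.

m = +0.112

For a diverging mirror, f = -22.3 cm.
1/d_i = 1/f − 1/d_o = 1/(-22.30) − 1/(177) = -0.05049, so d_i = -19.80 cm.
m = −d_i/d_o = −(-19.80)/(177) = +0.112.
The image is virtual, upright and reduced, behind the mirror.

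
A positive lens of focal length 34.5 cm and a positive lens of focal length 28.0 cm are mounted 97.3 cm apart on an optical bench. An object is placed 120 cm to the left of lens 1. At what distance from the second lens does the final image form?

Lens 1: 1/d_i1 = 1/f₁ − 1/d_o1 = 1/(34.5) − 1/(120) = 0.02065, so d_i1 = 48.42 cm.
The intermediate image is 48.42 cm to the right of lens 1, which is 97.3 − (48.42) = 48.88 cm to the left of lens 2, so d_o2 = +48.88 cm.
Lens 2: 1/d_i2 = 1/f₂ − 1/d_o2 = 1/(28.0) − 1/(48.88) = 0.01526, so d_i2 = 65.5 cm.
The final image is real, 65.5 cm to the right of lens 2 (overall magnification ≈ 0.54).

65.5 cm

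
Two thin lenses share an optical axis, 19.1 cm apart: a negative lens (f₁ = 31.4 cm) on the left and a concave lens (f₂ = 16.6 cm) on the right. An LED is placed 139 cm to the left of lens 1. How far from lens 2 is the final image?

12.1 cm

Lens 1 is diverging, so f₁ = −31.4 cm.
Lens 1: 1/d_i1 = 1/f₁ − 1/d_o1 = 1/(-31.4) − 1/(139) = -0.03904, so d_i1 = -25.61 cm.
The intermediate image is 25.61 cm to the left of lens 1 (virtual), which is 19.1 − (-25.61) = 44.71 cm to the left of lens 2, so d_o2 = +44.71 cm.
Lens 2 is diverging, so f₂ = −16.6 cm.
Lens 2: 1/d_i2 = 1/f₂ − 1/d_o2 = 1/(-16.6) − 1/(44.71) = -0.08261, so d_i2 = -12.1 cm.
The final image is virtual, 12.1 cm to the left of lens 2 (overall magnification ≈ 0.050).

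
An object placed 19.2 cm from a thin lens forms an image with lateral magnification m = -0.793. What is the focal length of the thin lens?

m = −d_i/d_o ⇒ d_i = −m·d_o = −(-0.793)·(19.2) = 15.23 cm.
1/f = 1/d_o + 1/d_i = 1/(19.2) + 1/(15.23) = 0.1177, so f = 8.49 cm.
Since f is positive, the thin lens is converging.

f = 8.49 cm (converging)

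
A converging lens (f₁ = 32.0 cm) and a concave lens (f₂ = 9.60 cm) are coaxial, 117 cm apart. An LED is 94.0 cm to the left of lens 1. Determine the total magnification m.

Lens 1: 1/d_i1 = 1/(32.0) − 1/(94.0) = 0.02061, so d_i1 = 48.52 cm; m₁ = −d_i1/d_o1 = -0.5162.
d_o2 = 117 − (48.52) = 68.48 cm.
f₂ = −9.60 cm (diverging).
Lens 2: 1/d_i2 = 1/(-9.60) − 1/(68.48) = -0.1188, so d_i2 = -8.420 cm; m₂ = −d_i2/d_o2 = +0.1230.
m = m₁·m₂ = (-0.5162)(+0.1230) = -0.0635.

m = -0.0635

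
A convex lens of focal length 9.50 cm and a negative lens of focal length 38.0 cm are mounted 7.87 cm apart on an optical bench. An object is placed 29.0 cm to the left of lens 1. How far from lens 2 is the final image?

Lens 1: 1/d_i1 = 1/f₁ − 1/d_o1 = 1/(9.50) − 1/(29.0) = 0.07078, so d_i1 = 14.13 cm.
The intermediate image is 14.13 cm to the right of lens 1, which lies 6.260 cm to the right of lens 2 — a virtual object — so d_o2 = −6.260 cm.
Lens 2 is diverging, so f₂ = −38.0 cm.
Lens 2: 1/d_i2 = 1/f₂ − 1/d_o2 = 1/(-38.0) − 1/(-6.260) = 0.1334, so d_i2 = 7.49 cm.
The final image is real, 7.49 cm to the right of lens 2 (overall magnification ≈ -0.58).

7.49 cm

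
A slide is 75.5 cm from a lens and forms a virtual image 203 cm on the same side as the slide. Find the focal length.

f = 120 cm (converging)

Virtual image ⇒ d_i = −203 cm.
1/f = 1/d_o + 1/d_i = 1/(75.5) + 1/(-203) = 0.008319, so f = 120 cm.
Since f is positive, the lens is converging.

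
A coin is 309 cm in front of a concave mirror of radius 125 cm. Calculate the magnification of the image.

f = R/2 = 125/2 = 62.50 cm.
1/d_i = 1/f − 1/d_o = 1/(62.50) − 1/(309) = 0.01276, so d_i = 78.35 cm.
m = −d_i/d_o = −(78.35)/(309) = -0.254.
The image is real, inverted and reduced, in front of the mirror.

m = -0.254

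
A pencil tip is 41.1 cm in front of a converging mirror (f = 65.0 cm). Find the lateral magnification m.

m = +2.72

1/d_i = 1/f − 1/d_o = 1/(65.00) − 1/(41.1) = -0.008946, so d_i = -111.8 cm.
m = −d_i/d_o = −(-111.8)/(41.1) = +2.72.
The image is virtual, upright and enlarged, behind the mirror.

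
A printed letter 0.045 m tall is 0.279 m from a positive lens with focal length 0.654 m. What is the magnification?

m = +1.74

1/d_i = 1/f − 1/d_o = 1/(0.6540) − 1/(0.279) = -2.055, so d_i = -0.4866 m.
m = −d_i/d_o = −(-0.4866)/(0.279) = +1.74.
The image is virtual, upright and enlarged, on the same side as the object.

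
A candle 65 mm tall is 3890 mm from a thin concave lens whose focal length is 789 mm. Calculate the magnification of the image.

For a concave lens, f = -789 mm.
1/d_i = 1/f − 1/d_o = 1/(-789.0) − 1/(3890) = -0.001524, so d_i = -656.0 mm.
m = −d_i/d_o = −(-656.0)/(3890) = +0.169.
The image is virtual, upright and reduced, on the same side as the object.

m = +0.169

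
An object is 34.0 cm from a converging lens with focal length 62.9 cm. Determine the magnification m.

1/d_i = 1/f − 1/d_o = 1/(62.90) − 1/(34.0) = -0.01351, so d_i = -74.00 cm.
m = −d_i/d_o = −(-74.00)/(34.0) = +2.18.
The image is virtual, upright and enlarged, on the same side as the object.

m = +2.18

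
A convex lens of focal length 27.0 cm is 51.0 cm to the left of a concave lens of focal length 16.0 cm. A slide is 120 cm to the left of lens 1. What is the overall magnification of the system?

Lens 1: 1/d_i1 = 1/(27.0) − 1/(120) = 0.02870, so d_i1 = 34.84 cm; m₁ = −d_i1/d_o1 = -0.2903.
d_o2 = 51.0 − (34.84) = 16.16 cm.
f₂ = −16.0 cm (diverging).
Lens 2: 1/d_i2 = 1/(-16.0) − 1/(16.16) = -0.1244, so d_i2 = -8.040 cm; m₂ = −d_i2/d_o2 = +0.4975.
m = m₁·m₂ = (-0.2903)(+0.4975) = -0.144.

m = -0.144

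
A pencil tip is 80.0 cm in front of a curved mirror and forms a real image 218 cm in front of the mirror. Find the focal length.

Real image ⇒ d_i = +218 cm.
1/f = 1/d_o + 1/d_i = 1/(80.0) + 1/(218) = 0.01709, so f = 58.5 cm.
Since f is positive, the curved mirror is concave.

f = 58.5 cm (concave)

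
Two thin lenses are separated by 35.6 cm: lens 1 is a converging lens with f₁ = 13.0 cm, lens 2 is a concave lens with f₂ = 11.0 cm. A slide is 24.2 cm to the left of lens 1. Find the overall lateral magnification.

Lens 1: 1/d_i1 = 1/(13.0) − 1/(24.2) = 0.03560, so d_i1 = 28.09 cm; m₁ = −d_i1/d_o1 = -1.161.
d_o2 = 35.6 − (28.09) = 7.510 cm.
f₂ = −11.0 cm (diverging).
Lens 2: 1/d_i2 = 1/(-11.0) − 1/(7.510) = -0.2241, so d_i2 = -4.463 cm; m₂ = −d_i2/d_o2 = +0.5943.
m = m₁·m₂ = (-1.161)(+0.5943) = -0.690.

m = -0.690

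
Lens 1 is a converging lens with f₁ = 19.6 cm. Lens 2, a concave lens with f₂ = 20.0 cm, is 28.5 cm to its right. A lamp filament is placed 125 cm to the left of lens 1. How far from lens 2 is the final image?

4.16 cm

Lens 1: 1/d_i1 = 1/f₁ − 1/d_o1 = 1/(19.6) − 1/(125) = 0.04302, so d_i1 = 23.24 cm.
The intermediate image is 23.24 cm to the right of lens 1, which is 28.5 − (23.24) = 5.260 cm to the left of lens 2, so d_o2 = +5.260 cm.
Lens 2 is diverging, so f₂ = −20.0 cm.
Lens 2: 1/d_i2 = 1/f₂ − 1/d_o2 = 1/(-20.0) − 1/(5.260) = -0.2401, so d_i2 = -4.16 cm.
The final image is virtual, 4.16 cm to the left of lens 2 (overall magnification ≈ -0.15).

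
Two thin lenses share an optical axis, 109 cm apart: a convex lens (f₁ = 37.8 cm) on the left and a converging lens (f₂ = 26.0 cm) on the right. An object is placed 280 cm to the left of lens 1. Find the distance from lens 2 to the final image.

Lens 1: 1/d_i1 = 1/f₁ − 1/d_o1 = 1/(37.8) − 1/(280) = 0.02288, so d_i1 = 43.70 cm.
The intermediate image is 43.70 cm to the right of lens 1, which is 109 − (43.70) = 65.30 cm to the left of lens 2, so d_o2 = +65.30 cm.
Lens 2: 1/d_i2 = 1/f₂ − 1/d_o2 = 1/(26.0) − 1/(65.30) = 0.02315, so d_i2 = 43.2 cm.
The final image is real, 43.2 cm to the right of lens 2 (overall magnification ≈ 0.10).

43.2 cm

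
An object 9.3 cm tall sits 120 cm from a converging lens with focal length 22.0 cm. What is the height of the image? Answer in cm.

2.09 cm

1/d_i = 1/f − 1/d_o = 1/(22.00) − 1/(120) = 0.03712, so d_i = 26.94 cm.
m = −d_i/d_o = -0.2245.
|h_i| = |m|·h_o = 0.2245 × 9.3 = 2.09 cm. The image is real, inverted and reduced, on the far side of the lens.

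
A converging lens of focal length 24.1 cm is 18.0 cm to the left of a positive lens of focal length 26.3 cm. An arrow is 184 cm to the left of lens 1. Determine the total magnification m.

m = -0.110

Lens 1: 1/d_i1 = 1/(24.1) − 1/(184) = 0.03606, so d_i1 = 27.73 cm; m₁ = −d_i1/d_o1 = -0.1507.
d_o2 = 18.0 − (27.73) = -9.730 cm (virtual object).
Lens 2: 1/d_i2 = 1/(26.3) − 1/(-9.730) = 0.1408, so d_i2 = 7.102 cm; m₂ = −d_i2/d_o2 = +0.7299.
m = m₁·m₂ = (-0.1507)(+0.7299) = -0.110.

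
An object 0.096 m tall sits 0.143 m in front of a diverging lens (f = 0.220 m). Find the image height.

For a diverging lens, f = -0.220 m.
1/d_i = 1/f − 1/d_o = 1/(-0.2200) − 1/(0.143) = -11.54, so d_i = -0.08667 m.
m = −d_i/d_o = +0.6061.
|h_i| = |m|·h_o = 0.6061 × 0.096 = 0.0582 m. The image is virtual, upright and reduced, on the same side as the object.

0.0582 m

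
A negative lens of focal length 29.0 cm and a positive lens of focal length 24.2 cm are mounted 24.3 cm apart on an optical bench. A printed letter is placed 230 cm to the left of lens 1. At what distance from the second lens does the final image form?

Lens 1 is diverging, so f₁ = −29.0 cm.
Lens 1: 1/d_i1 = 1/f₁ − 1/d_o1 = 1/(-29.0) − 1/(230) = -0.03883, so d_i1 = -25.75 cm.
The intermediate image is 25.75 cm to the left of lens 1 (virtual), which is 24.3 − (-25.75) = 50.05 cm to the left of lens 2, so d_o2 = +50.05 cm.
Lens 2: 1/d_i2 = 1/f₂ − 1/d_o2 = 1/(24.2) − 1/(50.05) = 0.02134, so d_i2 = 46.9 cm.
The final image is real, 46.9 cm to the right of lens 2 (overall magnification ≈ -0.10).

46.9 cm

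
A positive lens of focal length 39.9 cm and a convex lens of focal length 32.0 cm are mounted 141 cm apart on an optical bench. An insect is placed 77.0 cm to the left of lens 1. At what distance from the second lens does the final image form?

71.1 cm

Lens 1: 1/d_i1 = 1/f₁ − 1/d_o1 = 1/(39.9) − 1/(77.0) = 0.01208, so d_i1 = 82.81 cm.
The intermediate image is 82.81 cm to the right of lens 1, which is 141 − (82.81) = 58.19 cm to the left of lens 2, so d_o2 = +58.19 cm.
Lens 2: 1/d_i2 = 1/f₂ − 1/d_o2 = 1/(32.0) − 1/(58.19) = 0.01406, so d_i2 = 71.1 cm.
The final image is real, 71.1 cm to the right of lens 2 (overall magnification ≈ 1.3).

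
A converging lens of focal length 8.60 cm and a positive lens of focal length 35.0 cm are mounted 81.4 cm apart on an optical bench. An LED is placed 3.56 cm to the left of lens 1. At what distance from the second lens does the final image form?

Lens 1: 1/d_i1 = 1/f₁ − 1/d_o1 = 1/(8.60) − 1/(3.56) = -0.1646, so d_i1 = -6.075 cm.
The intermediate image is 6.075 cm to the left of lens 1 (virtual), which is 81.4 − (-6.075) = 87.48 cm to the left of lens 2, so d_o2 = +87.48 cm.
Lens 2: 1/d_i2 = 1/f₂ − 1/d_o2 = 1/(35.0) − 1/(87.48) = 0.01714, so d_i2 = 58.3 cm.
The final image is real, 58.3 cm to the right of lens 2 (overall magnification ≈ -1.1).

58.3 cm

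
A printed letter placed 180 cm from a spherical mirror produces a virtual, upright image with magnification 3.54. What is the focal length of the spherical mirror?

m = −d_i/d_o ⇒ d_i = −m·d_o = −(+3.54)·(180) = -637.2 cm.
1/f = 1/d_o + 1/d_i = 1/(180) + 1/(-637.2) = 0.003986, so f = 251 cm.
Since f is positive, the spherical mirror is concave.

f = 251 cm (concave)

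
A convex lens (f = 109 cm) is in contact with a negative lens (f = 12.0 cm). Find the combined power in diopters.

P₁ = 1/f₁ = 1/(1.09 m) = +0.9174 D; P₂ = 1/f₂ = 1/(-0.120 m) = -8.333 D.
For thin lenses in contact, P = P₁ + P₂ = (+0.9174) + (-8.333) = -7.42 D.

P = -7.42 D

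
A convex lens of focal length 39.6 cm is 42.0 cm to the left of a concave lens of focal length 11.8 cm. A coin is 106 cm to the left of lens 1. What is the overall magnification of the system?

m = +0.747

Lens 1: 1/d_i1 = 1/(39.6) − 1/(106) = 0.01582, so d_i1 = 63.22 cm; m₁ = −d_i1/d_o1 = -0.5964.
d_o2 = 42.0 − (63.22) = -21.22 cm (virtual object).
f₂ = −11.8 cm (diverging).
Lens 2: 1/d_i2 = 1/(-11.8) − 1/(-21.22) = -0.03762, so d_i2 = -26.58 cm; m₂ = −d_i2/d_o2 = -1.253.
m = m₁·m₂ = (-0.5964)(-1.253) = +0.747.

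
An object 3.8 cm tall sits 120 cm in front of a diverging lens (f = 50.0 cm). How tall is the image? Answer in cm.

1.12 cm

For a diverging lens, f = -50.0 cm.
1/d_i = 1/f − 1/d_o = 1/(-50.00) − 1/(120) = -0.02833, so d_i = -35.29 cm.
m = −d_i/d_o = +0.2941.
|h_i| = |m|·h_o = 0.2941 × 3.8 = 1.12 cm. The image is virtual, upright and reduced, on the same side as the object.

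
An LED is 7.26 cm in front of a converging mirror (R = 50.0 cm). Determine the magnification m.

m = +1.41

f = R/2 = 50.0/2 = 25.00 cm.
1/d_i = 1/f − 1/d_o = 1/(25.00) − 1/(7.26) = -0.09774, so d_i = -10.23 cm.
m = −d_i/d_o = −(-10.23)/(7.26) = +1.41.
The image is virtual, upright and enlarged, behind the mirror.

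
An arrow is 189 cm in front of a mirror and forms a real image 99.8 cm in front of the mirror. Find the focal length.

Real image ⇒ d_i = +99.8 cm.
1/f = 1/d_o + 1/d_i = 1/(189) + 1/(99.8) = 0.01531, so f = 65.3 cm.
Since f is positive, the mirror is concave.

f = 65.3 cm (concave)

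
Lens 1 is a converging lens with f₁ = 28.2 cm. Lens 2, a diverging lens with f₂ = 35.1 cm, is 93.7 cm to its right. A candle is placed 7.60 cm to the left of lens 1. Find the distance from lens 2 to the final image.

26.2 cm

Lens 1: 1/d_i1 = 1/f₁ − 1/d_o1 = 1/(28.2) − 1/(7.60) = -0.09612, so d_i1 = -10.40 cm.
The intermediate image is 10.40 cm to the left of lens 1 (virtual), which is 93.7 − (-10.40) = 104.1 cm to the left of lens 2, so d_o2 = +104.1 cm.
Lens 2 is diverging, so f₂ = −35.1 cm.
Lens 2: 1/d_i2 = 1/f₂ − 1/d_o2 = 1/(-35.1) − 1/(104.1) = -0.03810, so d_i2 = -26.2 cm.
The final image is virtual, 26.2 cm to the left of lens 2 (overall magnification ≈ 0.35).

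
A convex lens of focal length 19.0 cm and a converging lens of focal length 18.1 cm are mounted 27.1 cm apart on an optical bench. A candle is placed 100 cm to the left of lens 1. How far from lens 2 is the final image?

4.56 cm

Lens 1: 1/d_i1 = 1/f₁ − 1/d_o1 = 1/(19.0) − 1/(100) = 0.04263, so d_i1 = 23.46 cm.
The intermediate image is 23.46 cm to the right of lens 1, which is 27.1 − (23.46) = 3.640 cm to the left of lens 2, so d_o2 = +3.640 cm.
Lens 2: 1/d_i2 = 1/f₂ − 1/d_o2 = 1/(18.1) − 1/(3.640) = -0.2195, so d_i2 = -4.56 cm.
The final image is virtual, 4.56 cm to the left of lens 2 (overall magnification ≈ -0.29).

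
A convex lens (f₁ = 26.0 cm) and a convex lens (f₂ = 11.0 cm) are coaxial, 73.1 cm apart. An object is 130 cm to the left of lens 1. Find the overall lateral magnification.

m = +0.0929

Lens 1: 1/d_i1 = 1/(26.0) − 1/(130) = 0.03077, so d_i1 = 32.50 cm; m₁ = −d_i1/d_o1 = -0.2500.
d_o2 = 73.1 − (32.50) = 40.60 cm.
Lens 2: 1/d_i2 = 1/(11.0) − 1/(40.60) = 0.06628, so d_i2 = 15.09 cm; m₂ = −d_i2/d_o2 = -0.3716.
m = m₁·m₂ = (-0.2500)(-0.3716) = +0.0929.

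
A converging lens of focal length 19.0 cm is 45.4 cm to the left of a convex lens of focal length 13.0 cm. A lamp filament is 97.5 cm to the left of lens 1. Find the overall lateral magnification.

Lens 1: 1/d_i1 = 1/(19.0) − 1/(97.5) = 0.04238, so d_i1 = 23.60 cm; m₁ = −d_i1/d_o1 = -0.2421.
d_o2 = 45.4 − (23.60) = 21.80 cm.
Lens 2: 1/d_i2 = 1/(13.0) − 1/(21.80) = 0.03105, so d_i2 = 32.20 cm; m₂ = −d_i2/d_o2 = -1.477.
m = m₁·m₂ = (-0.2421)(-1.477) = +0.358.

m = +0.358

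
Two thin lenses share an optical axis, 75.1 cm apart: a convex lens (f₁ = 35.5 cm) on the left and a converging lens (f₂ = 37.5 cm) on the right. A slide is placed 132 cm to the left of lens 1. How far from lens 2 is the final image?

Lens 1: 1/d_i1 = 1/f₁ − 1/d_o1 = 1/(35.5) − 1/(132) = 0.02059, so d_i1 = 48.56 cm.
The intermediate image is 48.56 cm to the right of lens 1, which is 75.1 − (48.56) = 26.54 cm to the left of lens 2, so d_o2 = +26.54 cm.
Lens 2: 1/d_i2 = 1/f₂ − 1/d_o2 = 1/(37.5) − 1/(26.54) = -0.01101, so d_i2 = -90.8 cm.
The final image is virtual, 90.8 cm to the left of lens 2 (overall magnification ≈ -1.3).

90.8 cm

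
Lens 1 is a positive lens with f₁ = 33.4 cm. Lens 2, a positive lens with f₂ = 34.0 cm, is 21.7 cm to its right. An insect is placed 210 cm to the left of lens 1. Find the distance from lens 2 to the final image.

11.8 cm

Lens 1: 1/d_i1 = 1/f₁ − 1/d_o1 = 1/(33.4) − 1/(210) = 0.02518, so d_i1 = 39.72 cm.
The intermediate image is 39.72 cm to the right of lens 1, which lies 18.02 cm to the right of lens 2 — a virtual object — so d_o2 = −18.02 cm.
Lens 2: 1/d_i2 = 1/f₂ − 1/d_o2 = 1/(34.0) − 1/(-18.02) = 0.08491, so d_i2 = 11.8 cm.
The final image is real, 11.8 cm to the right of lens 2 (overall magnification ≈ -0.12).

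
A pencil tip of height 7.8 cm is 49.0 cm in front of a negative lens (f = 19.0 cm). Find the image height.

2.18 cm

For a negative lens, f = -19.0 cm.
1/d_i = 1/f − 1/d_o = 1/(-19.00) − 1/(49.0) = -0.07304, so d_i = -13.69 cm.
m = −d_i/d_o = +0.2794.
|h_i| = |m|·h_o = 0.2794 × 7.8 = 2.18 cm. The image is virtual, upright and reduced, on the same side as the object.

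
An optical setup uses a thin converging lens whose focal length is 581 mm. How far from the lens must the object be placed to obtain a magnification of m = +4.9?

m = −d_i/d_o ⇒ d_i = −m·d_o.
1/f = 1/d_o + 1/d_i = 1/d_o − 1/(m·d_o) = (1 − 1/m)/d_o, so d_o = f(1 − 1/m) = (581.0)(1 − 1/(+4.9)) = 462 mm.

462 mm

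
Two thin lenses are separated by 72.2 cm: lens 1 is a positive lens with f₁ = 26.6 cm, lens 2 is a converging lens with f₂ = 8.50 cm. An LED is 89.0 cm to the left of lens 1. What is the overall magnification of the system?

Lens 1: 1/d_i1 = 1/(26.6) − 1/(89.0) = 0.02636, so d_i1 = 37.94 cm; m₁ = −d_i1/d_o1 = -0.4263.
d_o2 = 72.2 − (37.94) = 34.26 cm.
Lens 2: 1/d_i2 = 1/(8.50) − 1/(34.26) = 0.08846, so d_i2 = 11.30 cm; m₂ = −d_i2/d_o2 = -0.3300.
m = m₁·m₂ = (-0.4263)(-0.3300) = +0.141.

m = +0.141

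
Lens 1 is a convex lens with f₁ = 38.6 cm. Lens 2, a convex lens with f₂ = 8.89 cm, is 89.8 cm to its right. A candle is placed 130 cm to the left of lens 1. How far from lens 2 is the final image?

Lens 1: 1/d_i1 = 1/f₁ − 1/d_o1 = 1/(38.6) − 1/(130) = 0.01821, so d_i1 = 54.90 cm.
The intermediate image is 54.90 cm to the right of lens 1, which is 89.8 − (54.90) = 34.90 cm to the left of lens 2, so d_o2 = +34.90 cm.
Lens 2: 1/d_i2 = 1/f₂ − 1/d_o2 = 1/(8.89) − 1/(34.90) = 0.08383, so d_i2 = 11.9 cm.
The final image is real, 11.9 cm to the right of lens 2 (overall magnification ≈ 0.14).

11.9 cm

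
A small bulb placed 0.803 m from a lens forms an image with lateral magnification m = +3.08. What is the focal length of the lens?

f = 1.19 m (converging)

m = −d_i/d_o ⇒ d_i = −m·d_o = −(+3.08)·(0.803) = -2.473 m.
1/f = 1/d_o + 1/d_i = 1/(0.803) + 1/(-2.473) = 0.8410, so f = 1.19 m.
Since f is positive, the lens is converging.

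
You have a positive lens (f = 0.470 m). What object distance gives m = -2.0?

0.705 m

m = −d_i/d_o ⇒ d_i = −m·d_o.
1/f = 1/d_o + 1/d_i = 1/d_o − 1/(m·d_o) = (1 − 1/m)/d_o, so d_o = f(1 − 1/m) = (0.4700)(1 − 1/(-2.0)) = 0.705 m.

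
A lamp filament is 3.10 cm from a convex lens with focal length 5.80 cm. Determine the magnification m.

1/d_i = 1/f − 1/d_o = 1/(5.800) − 1/(3.10) = -0.1502, so d_i = -6.659 cm.
m = −d_i/d_o = −(-6.659)/(3.10) = +2.15.
The image is virtual, upright and enlarged, on the same side as the object.

m = +2.15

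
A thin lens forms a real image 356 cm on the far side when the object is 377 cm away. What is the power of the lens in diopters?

d_i = +356 cm.
1/f = 1/d_o + 1/d_i = 1/(377) + 1/(356) = 0.005462 cm⁻¹.
f = 183.1 cm = 1.831 m, so P = 1/f = +0.546 D.

P = +0.546 D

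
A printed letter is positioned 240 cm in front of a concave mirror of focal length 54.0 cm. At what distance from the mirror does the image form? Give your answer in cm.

69.7 cm

Mirror equation: 1/s_i = 1/f − 1/s_o = 1/(54.00) − 1/(240) = 0.01852 − 0.004167 = 0.01435, so s_i = 69.7 cm.
The image is real, inverted and reduced, in front of the mirror.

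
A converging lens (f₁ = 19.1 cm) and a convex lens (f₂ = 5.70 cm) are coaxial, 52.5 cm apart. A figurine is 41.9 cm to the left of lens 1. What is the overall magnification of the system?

Lens 1: 1/d_i1 = 1/(19.1) − 1/(41.9) = 0.02849, so d_i1 = 35.10 cm; m₁ = −d_i1/d_o1 = -0.8377.
d_o2 = 52.5 − (35.10) = 17.40 cm.
Lens 2: 1/d_i2 = 1/(5.70) − 1/(17.40) = 0.1180, so d_i2 = 8.477 cm; m₂ = −d_i2/d_o2 = -0.4872.
m = m₁·m₂ = (-0.8377)(-0.4872) = +0.408.

m = +0.408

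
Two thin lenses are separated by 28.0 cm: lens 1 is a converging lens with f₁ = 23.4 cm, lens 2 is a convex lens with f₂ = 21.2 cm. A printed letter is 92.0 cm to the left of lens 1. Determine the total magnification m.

Lens 1: 1/d_i1 = 1/(23.4) − 1/(92.0) = 0.03187, so d_i1 = 31.38 cm; m₁ = −d_i1/d_o1 = -0.3411.
d_o2 = 28.0 − (31.38) = -3.380 cm (virtual object).
Lens 2: 1/d_i2 = 1/(21.2) − 1/(-3.380) = 0.3430, so d_i2 = 2.915 cm; m₂ = −d_i2/d_o2 = +0.8625.
m = m₁·m₂ = (-0.3411)(+0.8625) = -0.294.

m = -0.294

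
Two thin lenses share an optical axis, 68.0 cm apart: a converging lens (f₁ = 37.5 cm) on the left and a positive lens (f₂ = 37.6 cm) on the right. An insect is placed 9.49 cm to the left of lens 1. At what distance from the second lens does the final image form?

Lens 1: 1/d_i1 = 1/f₁ − 1/d_o1 = 1/(37.5) − 1/(9.49) = -0.07871, so d_i1 = -12.71 cm.
The intermediate image is 12.71 cm to the left of lens 1 (virtual), which is 68.0 − (-12.71) = 80.71 cm to the left of lens 2, so d_o2 = +80.71 cm.
Lens 2: 1/d_i2 = 1/f₂ − 1/d_o2 = 1/(37.6) − 1/(80.71) = 0.01421, so d_i2 = 70.4 cm.
The final image is real, 70.4 cm to the right of lens 2 (overall magnification ≈ -1.2).

70.4 cm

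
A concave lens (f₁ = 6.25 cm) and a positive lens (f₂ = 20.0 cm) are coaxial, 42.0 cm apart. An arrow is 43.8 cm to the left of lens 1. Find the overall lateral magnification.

f₁ = −6.25 cm (diverging).
Lens 1: 1/d_i1 = 1/(-6.25) − 1/(43.8) = -0.1828, so d_i1 = -5.470 cm; m₁ = −d_i1/d_o1 = +0.1249.
d_o2 = 42.0 − (-5.470) = 47.47 cm.
Lens 2: 1/d_i2 = 1/(20.0) − 1/(47.47) = 0.02893, so d_i2 = 34.56 cm; m₂ = −d_i2/d_o2 = -0.7281.
m = m₁·m₂ = (+0.1249)(-0.7281) = -0.0909.

m = -0.0909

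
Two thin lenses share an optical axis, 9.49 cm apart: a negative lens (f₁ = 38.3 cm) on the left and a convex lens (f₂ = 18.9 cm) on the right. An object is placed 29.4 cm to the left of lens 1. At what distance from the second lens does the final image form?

Lens 1 is diverging, so f₁ = −38.3 cm.
Lens 1: 1/d_i1 = 1/f₁ − 1/d_o1 = 1/(-38.3) − 1/(29.4) = -0.06012, so d_i1 = -16.63 cm.
The intermediate image is 16.63 cm to the left of lens 1 (virtual), which is 9.49 − (-16.63) = 26.12 cm to the left of lens 2, so d_o2 = +26.12 cm.
Lens 2: 1/d_i2 = 1/f₂ − 1/d_o2 = 1/(18.9) − 1/(26.12) = 0.01463, so d_i2 = 68.4 cm.
The final image is real, 68.4 cm to the right of lens 2 (overall magnification ≈ -1.5).

68.4 cm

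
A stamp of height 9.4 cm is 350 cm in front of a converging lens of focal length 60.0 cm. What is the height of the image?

1/d_i = 1/f − 1/d_o = 1/(60.00) − 1/(350) = 0.01381, so d_i = 72.41 cm.
m = −d_i/d_o = -0.2069.
|h_i| = |m|·h_o = 0.2069 × 9.4 = 1.94 cm. The image is real, inverted and reduced, on the far side of the lens.

1.94 cm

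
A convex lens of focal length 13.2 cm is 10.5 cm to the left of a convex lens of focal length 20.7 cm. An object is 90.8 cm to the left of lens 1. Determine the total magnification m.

m = -0.137

Lens 1: 1/d_i1 = 1/(13.2) − 1/(90.8) = 0.06474, so d_i1 = 15.45 cm; m₁ = −d_i1/d_o1 = -0.1702.
d_o2 = 10.5 − (15.45) = -4.950 cm (virtual object).
Lens 2: 1/d_i2 = 1/(20.7) − 1/(-4.950) = 0.2503, so d_i2 = 3.995 cm; m₂ = −d_i2/d_o2 = +0.8070.
m = m₁·m₂ = (-0.1702)(+0.8070) = -0.137.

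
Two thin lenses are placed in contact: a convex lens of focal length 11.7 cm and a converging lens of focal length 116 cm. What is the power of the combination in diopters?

P = +9.41 D

P₁ = 1/f₁ = 1/(0.117 m) = +8.547 D; P₂ = 1/f₂ = 1/(1.16 m) = +0.8621 D.
For thin lenses in contact, P = P₁ + P₂ = (+8.547) + (+0.8621) = +9.41 D.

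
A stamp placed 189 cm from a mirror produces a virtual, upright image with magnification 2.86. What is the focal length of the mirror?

f = 291 cm (concave)

m = −d_i/d_o ⇒ d_i = −m·d_o = −(+2.86)·(189) = -540.5 cm.
1/f = 1/d_o + 1/d_i = 1/(189) + 1/(-540.5) = 0.003441, so f = 291 cm.
Since f is positive, the mirror is concave.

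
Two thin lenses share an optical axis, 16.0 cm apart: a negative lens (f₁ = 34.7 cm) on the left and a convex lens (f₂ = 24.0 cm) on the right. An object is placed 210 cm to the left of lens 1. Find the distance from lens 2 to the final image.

50.4 cm

Lens 1 is diverging, so f₁ = −34.7 cm.
Lens 1: 1/d_i1 = 1/f₁ − 1/d_o1 = 1/(-34.7) − 1/(210) = -0.03358, so d_i1 = -29.78 cm.
The intermediate image is 29.78 cm to the left of lens 1 (virtual), which is 16.0 − (-29.78) = 45.78 cm to the left of lens 2, so d_o2 = +45.78 cm.
Lens 2: 1/d_i2 = 1/f₂ − 1/d_o2 = 1/(24.0) − 1/(45.78) = 0.01982, so d_i2 = 50.4 cm.
The final image is real, 50.4 cm to the right of lens 2 (overall magnification ≈ -0.16).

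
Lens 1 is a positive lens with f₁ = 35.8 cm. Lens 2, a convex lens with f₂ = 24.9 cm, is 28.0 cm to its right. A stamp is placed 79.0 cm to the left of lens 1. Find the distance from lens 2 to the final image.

Lens 1: 1/d_i1 = 1/f₁ − 1/d_o1 = 1/(35.8) − 1/(79.0) = 0.01527, so d_i1 = 65.47 cm.
The intermediate image is 65.47 cm to the right of lens 1, which lies 37.47 cm to the right of lens 2 — a virtual object — so d_o2 = −37.47 cm.
Lens 2: 1/d_i2 = 1/f₂ − 1/d_o2 = 1/(24.9) − 1/(-37.47) = 0.06685, so d_i2 = 15.0 cm.
The final image is real, 15.0 cm to the right of lens 2 (overall magnification ≈ -0.33).

15.0 cm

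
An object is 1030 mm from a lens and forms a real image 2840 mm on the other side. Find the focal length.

Real image ⇒ d_i = +2840 mm.
1/f = 1/d_o + 1/d_i = 1/(1030) + 1/(2840) = 0.001323, so f = 756 mm.
Since f is positive, the lens is converging.

f = 756 mm (converging)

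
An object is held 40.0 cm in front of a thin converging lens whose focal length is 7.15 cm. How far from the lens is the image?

8.71 cm

Lens equation: 1/v = 1/f − 1/u = 1/(7.150) − 1/(40.0) = 0.1399 − 0.02500 = 0.1149, so v = 8.71 cm.
The image is real, inverted and reduced, on the far side of the lens.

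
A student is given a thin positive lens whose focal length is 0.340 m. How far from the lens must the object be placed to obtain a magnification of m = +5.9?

0.282 m

m = −d_i/d_o ⇒ d_i = −m·d_o.
1/f = 1/d_o + 1/d_i = 1/d_o − 1/(m·d_o) = (1 − 1/m)/d_o, so d_o = f(1 − 1/m) = (0.3400)(1 − 1/(+5.9)) = 0.282 m.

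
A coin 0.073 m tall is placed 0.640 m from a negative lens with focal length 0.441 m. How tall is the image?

0.0298 m

For a negative lens, f = -0.441 m.
1/d_i = 1/f − 1/d_o = 1/(-0.4410) − 1/(0.640) = -3.830, so d_i = -0.2611 m.
m = −d_i/d_o = +0.4080.
|h_i| = |m|·h_o = 0.4080 × 0.073 = 0.0298 m. The image is virtual, upright and reduced, on the same side as the object.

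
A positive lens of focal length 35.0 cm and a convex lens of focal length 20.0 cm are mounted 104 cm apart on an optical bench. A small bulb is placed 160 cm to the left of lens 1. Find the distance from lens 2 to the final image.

30.2 cm

Lens 1: 1/d_i1 = 1/f₁ − 1/d_o1 = 1/(35.0) − 1/(160) = 0.02232, so d_i1 = 44.80 cm.
The intermediate image is 44.80 cm to the right of lens 1, which is 104 − (44.80) = 59.20 cm to the left of lens 2, so d_o2 = +59.20 cm.
Lens 2: 1/d_i2 = 1/f₂ − 1/d_o2 = 1/(20.0) − 1/(59.20) = 0.03311, so d_i2 = 30.2 cm.
The final image is real, 30.2 cm to the right of lens 2 (overall magnification ≈ 0.14).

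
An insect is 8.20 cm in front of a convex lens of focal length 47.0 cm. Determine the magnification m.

1/d_i = 1/f − 1/d_o = 1/(47.00) − 1/(8.20) = -0.1007, so d_i = -9.933 cm.
m = −d_i/d_o = −(-9.933)/(8.20) = +1.21.
The image is virtual, upright and enlarged, on the same side as the object.

m = +1.21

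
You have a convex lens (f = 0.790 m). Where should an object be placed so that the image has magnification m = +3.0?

0.527 m

m = −d_i/d_o ⇒ d_i = −m·d_o.
1/f = 1/d_o + 1/d_i = 1/d_o − 1/(m·d_o) = (1 − 1/m)/d_o, so d_o = f(1 − 1/m) = (0.7900)(1 − 1/(+3.0)) = 0.527 m.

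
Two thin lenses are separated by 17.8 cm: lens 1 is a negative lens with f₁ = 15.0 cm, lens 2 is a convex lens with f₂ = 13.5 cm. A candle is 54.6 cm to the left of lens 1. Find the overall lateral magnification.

f₁ = −15.0 cm (diverging).
Lens 1: 1/d_i1 = 1/(-15.0) − 1/(54.6) = -0.08498, so d_i1 = -11.77 cm; m₁ = −d_i1/d_o1 = +0.2156.
d_o2 = 17.8 − (-11.77) = 29.57 cm.
Lens 2: 1/d_i2 = 1/(13.5) − 1/(29.57) = 0.04026, so d_i2 = 24.84 cm; m₂ = −d_i2/d_o2 = -0.8401.
m = m₁·m₂ = (+0.2156)(-0.8401) = -0.181.

m = -0.181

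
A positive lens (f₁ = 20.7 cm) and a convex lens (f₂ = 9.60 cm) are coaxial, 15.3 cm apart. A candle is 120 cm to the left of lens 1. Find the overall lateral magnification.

Lens 1: 1/d_i1 = 1/(20.7) − 1/(120) = 0.03998, so d_i1 = 25.02 cm; m₁ = −d_i1/d_o1 = -0.2085.
d_o2 = 15.3 − (25.02) = -9.720 cm (virtual object).
Lens 2: 1/d_i2 = 1/(9.60) − 1/(-9.720) = 0.2070, so d_i2 = 4.830 cm; m₂ = −d_i2/d_o2 = +0.4969.
m = m₁·m₂ = (-0.2085)(+0.4969) = -0.104.

m = -0.104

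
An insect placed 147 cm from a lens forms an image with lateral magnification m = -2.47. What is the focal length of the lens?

m = −d_i/d_o ⇒ d_i = −m·d_o = −(-2.47)·(147) = 363.1 cm.
1/f = 1/d_o + 1/d_i = 1/(147) + 1/(363.1) = 0.009557, so f = 105 cm.
Since f is positive, the lens is converging.

f = 105 cm (converging)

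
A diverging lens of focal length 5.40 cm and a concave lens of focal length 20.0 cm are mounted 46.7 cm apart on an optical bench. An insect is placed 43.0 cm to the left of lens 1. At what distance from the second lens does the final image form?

14.4 cm

Lens 1 is diverging, so f₁ = −5.40 cm.
Lens 1: 1/d_i1 = 1/f₁ − 1/d_o1 = 1/(-5.40) − 1/(43.0) = -0.2084, so d_i1 = -4.798 cm.
The intermediate image is 4.798 cm to the left of lens 1 (virtual), which is 46.7 − (-4.798) = 51.50 cm to the left of lens 2, so d_o2 = +51.50 cm.
Lens 2 is diverging, so f₂ = −20.0 cm.
Lens 2: 1/d_i2 = 1/f₂ − 1/d_o2 = 1/(-20.0) − 1/(51.50) = -0.06942, so d_i2 = -14.4 cm.
The final image is virtual, 14.4 cm to the left of lens 2 (overall magnification ≈ 0.031).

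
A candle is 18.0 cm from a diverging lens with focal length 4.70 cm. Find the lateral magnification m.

For a diverging lens, f = -4.70 cm.
1/d_i = 1/f − 1/d_o = 1/(-4.700) − 1/(18.0) = -0.2683, so d_i = -3.727 cm.
m = −d_i/d_o = −(-3.727)/(18.0) = +0.207.
The image is virtual, upright and reduced, on the same side as the object.

m = +0.207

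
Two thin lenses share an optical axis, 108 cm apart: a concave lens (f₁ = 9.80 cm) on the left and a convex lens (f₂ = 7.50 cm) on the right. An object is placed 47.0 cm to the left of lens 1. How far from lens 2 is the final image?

Lens 1 is diverging, so f₁ = −9.80 cm.
Lens 1: 1/d_i1 = 1/f₁ − 1/d_o1 = 1/(-9.80) − 1/(47.0) = -0.1233, so d_i1 = -8.109 cm.
The intermediate image is 8.109 cm to the left of lens 1 (virtual), which is 108 − (-8.109) = 116.1 cm to the left of lens 2, so d_o2 = +116.1 cm.
Lens 2: 1/d_i2 = 1/f₂ − 1/d_o2 = 1/(7.50) − 1/(116.1) = 0.1247, so d_i2 = 8.02 cm.
The final image is real, 8.02 cm to the right of lens 2 (overall magnification ≈ -0.012).

8.02 cm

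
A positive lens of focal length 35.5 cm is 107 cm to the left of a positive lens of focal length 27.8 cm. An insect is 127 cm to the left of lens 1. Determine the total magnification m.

m = +0.360

Lens 1: 1/d_i1 = 1/(35.5) − 1/(127) = 0.02029, so d_i1 = 49.27 cm; m₁ = −d_i1/d_o1 = -0.3880.
d_o2 = 107 − (49.27) = 57.73 cm.
Lens 2: 1/d_i2 = 1/(27.8) − 1/(57.73) = 0.01865, so d_i2 = 53.62 cm; m₂ = −d_i2/d_o2 = -0.9288.
m = m₁·m₂ = (-0.3880)(-0.9288) = +0.360.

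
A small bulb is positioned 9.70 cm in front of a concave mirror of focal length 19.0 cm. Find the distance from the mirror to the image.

19.8 cm

Mirror equation: 1/d_i = 1/f − 1/d_o = 1/(19.00) − 1/(9.70) = 0.05263 − 0.1031 = -0.05046, so d_i = -19.8 cm.
The image is virtual, upright and enlarged, behind the mirror.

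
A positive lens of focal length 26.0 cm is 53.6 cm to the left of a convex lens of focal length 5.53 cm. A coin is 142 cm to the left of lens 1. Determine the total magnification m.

Lens 1: 1/d_i1 = 1/(26.0) − 1/(142) = 0.03142, so d_i1 = 31.83 cm; m₁ = −d_i1/d_o1 = -0.2242.
d_o2 = 53.6 − (31.83) = 21.77 cm.
Lens 2: 1/d_i2 = 1/(5.53) − 1/(21.77) = 0.1349, so d_i2 = 7.413 cm; m₂ = −d_i2/d_o2 = -0.3405.
m = m₁·m₂ = (-0.2242)(-0.3405) = +0.0763.

m = +0.0763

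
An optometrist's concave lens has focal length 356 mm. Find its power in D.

P = -2.81 D

For a concave lens, f = −356 mm.
f = -35.6 cm = -0.356 m.
P = 1/f = 1/(-0.356 m) = -2.81 D.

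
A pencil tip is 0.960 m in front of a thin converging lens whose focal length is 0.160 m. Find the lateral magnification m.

1/d_i = 1/f − 1/d_o = 1/(0.1600) − 1/(0.960) = 5.208, so d_i = 0.1920 m.
m = −d_i/d_o = −(0.1920)/(0.960) = -0.200.
The image is real, inverted and reduced, on the far side of the lens.

m = -0.200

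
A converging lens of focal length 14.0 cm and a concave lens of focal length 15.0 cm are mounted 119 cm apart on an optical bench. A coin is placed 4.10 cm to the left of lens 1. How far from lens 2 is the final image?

Lens 1: 1/d_i1 = 1/f₁ − 1/d_o1 = 1/(14.0) − 1/(4.10) = -0.1725, so d_i1 = -5.798 cm.
The intermediate image is 5.798 cm to the left of lens 1 (virtual), which is 119 − (-5.798) = 124.8 cm to the left of lens 2, so d_o2 = +124.8 cm.
Lens 2 is diverging, so f₂ = −15.0 cm.
Lens 2: 1/d_i2 = 1/f₂ − 1/d_o2 = 1/(-15.0) − 1/(124.8) = -0.07468, so d_i2 = -13.4 cm.
The final image is virtual, 13.4 cm to the left of lens 2 (overall magnification ≈ 0.15).

13.4 cm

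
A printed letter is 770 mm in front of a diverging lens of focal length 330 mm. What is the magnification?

For a diverging lens, f = -330 mm.
1/d_i = 1/f − 1/d_o = 1/(-330.0) − 1/(770) = -0.004329, so d_i = -231.0 mm.
m = −d_i/d_o = −(-231.0)/(770) = +0.300.
The image is virtual, upright and reduced, on the same side as the object.

m = +0.300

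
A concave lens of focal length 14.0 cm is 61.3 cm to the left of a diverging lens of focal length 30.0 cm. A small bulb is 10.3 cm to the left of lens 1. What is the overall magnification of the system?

f₁ = −14.0 cm (diverging).
Lens 1: 1/d_i1 = 1/(-14.0) − 1/(10.3) = -0.1685, so d_i1 = -5.934 cm; m₁ = −d_i1/d_o1 = +0.5761.
d_o2 = 61.3 − (-5.934) = 67.23 cm.
f₂ = −30.0 cm (diverging).
Lens 2: 1/d_i2 = 1/(-30.0) − 1/(67.23) = -0.04821, so d_i2 = -20.74 cm; m₂ = −d_i2/d_o2 = +0.3085.
m = m₁·m₂ = (+0.5761)(+0.3085) = +0.178.

m = +0.178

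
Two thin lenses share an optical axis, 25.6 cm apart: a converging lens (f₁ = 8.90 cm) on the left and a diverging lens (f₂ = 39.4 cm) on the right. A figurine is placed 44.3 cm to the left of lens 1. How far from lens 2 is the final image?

10.6 cm

Lens 1: 1/d_i1 = 1/f₁ − 1/d_o1 = 1/(8.90) − 1/(44.3) = 0.08979, so d_i1 = 11.14 cm.
The intermediate image is 11.14 cm to the right of lens 1, which is 25.6 − (11.14) = 14.46 cm to the left of lens 2, so d_o2 = +14.46 cm.
Lens 2 is diverging, so f₂ = −39.4 cm.
Lens 2: 1/d_i2 = 1/f₂ − 1/d_o2 = 1/(-39.4) − 1/(14.46) = -0.09454, so d_i2 = -10.6 cm.
The final image is virtual, 10.6 cm to the left of lens 2 (overall magnification ≈ -0.18).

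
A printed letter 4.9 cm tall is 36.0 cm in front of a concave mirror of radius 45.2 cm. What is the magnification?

m = -1.69

f = R/2 = 45.2/2 = 22.60 cm.
1/d_i = 1/f − 1/d_o = 1/(22.60) − 1/(36.0) = 0.01647, so d_i = 60.72 cm.
m = −d_i/d_o = −(60.72)/(36.0) = -1.69.
The image is real, inverted and enlarged, in front of the mirror.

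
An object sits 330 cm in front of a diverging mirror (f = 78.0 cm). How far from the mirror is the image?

For a diverging mirror, f = -78.0 cm.
Mirror equation: 1/v = 1/f − 1/u = 1/(-78.00) − 1/(330) = -0.01282 − 0.003030 = -0.01585, so v = -63.1 cm.
The image is virtual, upright and reduced, behind the mirror.

63.1 cm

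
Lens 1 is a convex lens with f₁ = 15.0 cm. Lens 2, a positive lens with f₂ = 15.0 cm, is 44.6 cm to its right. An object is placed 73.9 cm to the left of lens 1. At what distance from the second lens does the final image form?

Lens 1: 1/d_i1 = 1/f₁ − 1/d_o1 = 1/(15.0) − 1/(73.9) = 0.05313, so d_i1 = 18.82 cm.
The intermediate image is 18.82 cm to the right of lens 1, which is 44.6 − (18.82) = 25.78 cm to the left of lens 2, so d_o2 = +25.78 cm.
Lens 2: 1/d_i2 = 1/f₂ − 1/d_o2 = 1/(15.0) − 1/(25.78) = 0.02788, so d_i2 = 35.9 cm.
The final image is real, 35.9 cm to the right of lens 2 (overall magnification ≈ 0.35).

35.9 cm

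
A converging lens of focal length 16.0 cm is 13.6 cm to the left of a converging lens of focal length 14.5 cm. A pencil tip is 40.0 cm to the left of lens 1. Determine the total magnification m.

Lens 1: 1/d_i1 = 1/(16.0) − 1/(40.0) = 0.03750, so d_i1 = 26.67 cm; m₁ = −d_i1/d_o1 = -0.6668.
d_o2 = 13.6 − (26.67) = -13.07 cm (virtual object).
Lens 2: 1/d_i2 = 1/(14.5) − 1/(-13.07) = 0.1455, so d_i2 = 6.874 cm; m₂ = −d_i2/d_o2 = +0.5259.
m = m₁·m₂ = (-0.6668)(+0.5259) = -0.351.

m = -0.351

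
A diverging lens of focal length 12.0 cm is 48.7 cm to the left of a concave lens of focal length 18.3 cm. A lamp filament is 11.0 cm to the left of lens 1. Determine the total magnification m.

m = +0.131

f₁ = −12.0 cm (diverging).
Lens 1: 1/d_i1 = 1/(-12.0) − 1/(11.0) = -0.1742, so d_i1 = -5.739 cm; m₁ = −d_i1/d_o1 = +0.5217.
d_o2 = 48.7 − (-5.739) = 54.44 cm.
f₂ = −18.3 cm (diverging).
Lens 2: 1/d_i2 = 1/(-18.3) − 1/(54.44) = -0.07301, so d_i2 = -13.70 cm; m₂ = −d_i2/d_o2 = +0.2516.
m = m₁·m₂ = (+0.5217)(+0.2516) = +0.131.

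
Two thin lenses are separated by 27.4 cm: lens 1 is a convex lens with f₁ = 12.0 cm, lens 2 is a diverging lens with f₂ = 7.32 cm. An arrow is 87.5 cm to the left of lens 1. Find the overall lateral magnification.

Lens 1: 1/d_i1 = 1/(12.0) − 1/(87.5) = 0.07190, so d_i1 = 13.91 cm; m₁ = −d_i1/d_o1 = -0.1590.
d_o2 = 27.4 − (13.91) = 13.49 cm.
f₂ = −7.32 cm (diverging).
Lens 2: 1/d_i2 = 1/(-7.32) − 1/(13.49) = -0.2107, so d_i2 = -4.745 cm; m₂ = −d_i2/d_o2 = +0.3518.
m = m₁·m₂ = (-0.1590)(+0.3518) = -0.0559.

m = -0.0559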